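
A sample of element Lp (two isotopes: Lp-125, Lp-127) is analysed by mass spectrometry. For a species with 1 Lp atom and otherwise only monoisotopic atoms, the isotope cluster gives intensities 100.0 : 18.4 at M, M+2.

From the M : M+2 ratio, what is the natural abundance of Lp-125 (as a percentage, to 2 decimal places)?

Write p for the Lp-125 fraction. I(M+2)/I(M) = [C(1,1)·p^0·(1−p)] / p^1 = 1·(1−p)/p = 18.4/100.0 = 0.1840
(1−p)/p = 0.1840/1 = 0.1840  ⇒  p = 1/(1 + 0.1840) = 0.8446
Lp-125: 84.46%, Lp-127: 15.54%.

84.46%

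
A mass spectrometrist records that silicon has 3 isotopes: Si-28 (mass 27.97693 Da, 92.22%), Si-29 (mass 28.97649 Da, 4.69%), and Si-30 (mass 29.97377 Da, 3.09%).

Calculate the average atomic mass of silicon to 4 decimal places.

28.0855 Da

Weight each isotope mass by its fractional abundance: 0.9222 × 27.97693 + 0.0469 × 28.97649 + 0.0309 × 29.97377
= 25.800325 + 1.358997 + 0.926189 = 28.085511 Da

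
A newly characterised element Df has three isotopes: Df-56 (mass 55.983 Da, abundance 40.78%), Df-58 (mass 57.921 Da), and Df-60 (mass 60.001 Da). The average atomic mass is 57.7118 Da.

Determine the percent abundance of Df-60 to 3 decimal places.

The remaining 59.22% is split between Df-58 (fraction x) and Df-60 (fraction 0.5922 − x).
Substituting: 57.921x + 60.001(0.5922 − x) = 34.8819326
(57.921 − 60.001)x = -0.6506596  ⇒  x = 0.31282, y = 0.27938
Df-58: 31.282%, Df-60: 27.938%.

27.938%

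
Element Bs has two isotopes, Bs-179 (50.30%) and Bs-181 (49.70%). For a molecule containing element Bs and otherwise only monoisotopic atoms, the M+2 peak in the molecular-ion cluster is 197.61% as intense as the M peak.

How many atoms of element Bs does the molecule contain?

For n independent Bs atoms, I(M+2)/I(M) = n · (abundance Bs-181) / (abundance Bs-179) = n · 0.4970/0.5030.
n = 1.9761 × 0.5030/0.4970 = 2.00 ≈ 2

2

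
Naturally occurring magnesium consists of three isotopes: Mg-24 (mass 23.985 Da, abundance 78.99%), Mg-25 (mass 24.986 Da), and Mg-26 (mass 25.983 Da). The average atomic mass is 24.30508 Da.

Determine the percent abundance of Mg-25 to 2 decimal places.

10.00%

The remaining 21.01% is split between Mg-25 (fraction x) and Mg-26 (fraction 0.2101 − x).
Substituting: 24.986x + 25.983(0.2101 − x) = 5.3593285
(24.986 − 25.983)x = -0.0996998  ⇒  x = 0.10000, y = 0.11010
Mg-25: 10.00%, Mg-26: 11.01%.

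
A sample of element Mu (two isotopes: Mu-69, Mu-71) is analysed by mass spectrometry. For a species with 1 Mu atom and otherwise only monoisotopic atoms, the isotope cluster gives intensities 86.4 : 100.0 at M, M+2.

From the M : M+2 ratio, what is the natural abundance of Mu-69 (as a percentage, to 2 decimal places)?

46.35%

If p is the fraction of Mu that is Mu-69, then I(M+2)/I(M) = [C(1,1)·p^0·(1−p)] / p^1 = 1·(1−p)/p = 100.0/86.4 = 1.1574
(1−p)/p = 1.1574/1 = 1.1574  ⇒  p = 1/(1 + 1.1574) = 0.4635
Mu-69: 46.35%, Mu-71: 53.65%.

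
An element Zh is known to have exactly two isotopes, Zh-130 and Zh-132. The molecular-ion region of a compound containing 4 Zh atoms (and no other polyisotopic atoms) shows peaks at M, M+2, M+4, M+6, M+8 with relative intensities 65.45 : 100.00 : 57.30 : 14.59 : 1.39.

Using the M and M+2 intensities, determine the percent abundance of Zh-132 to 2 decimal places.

27.64%

Write p for the Zh-130 fraction. I(M+2)/I(M) = [C(4,1)·p^3·(1−p)] / p^4 = 4·(1−p)/p = 100.00/65.45 = 1.5279
(1−p)/p = 1.5279/4 = 0.3820  ⇒  p = 1/(1 + 0.3820) = 0.7236
Zh-130: 72.36%, Zh-132: 27.64%.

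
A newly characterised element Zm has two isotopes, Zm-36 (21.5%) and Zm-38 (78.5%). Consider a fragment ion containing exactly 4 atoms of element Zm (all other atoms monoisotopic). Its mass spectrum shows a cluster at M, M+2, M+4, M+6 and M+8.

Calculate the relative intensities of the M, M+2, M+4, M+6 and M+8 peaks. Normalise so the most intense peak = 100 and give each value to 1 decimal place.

0.5 : 7.5 : 41.1 : 100.0 : 91.3

Expanding (0.215 + 0.785)^4:
P(M) = 0.215^4 = 0.002137
P(M+2) = 4 × 0.215^3 × 0.785^1 = 0.031206
P(M+4) = 6 × 0.215^2 × 0.785^2 = 0.170910
P(M+6) = 4 × 0.215^1 × 0.785^3 = 0.416013
P(M+8) = 0.785^4 = 0.379733
The M+6 peak is largest (0.416013); scaling to 100 gives 0.5 : 7.5 : 41.1 : 100.0 : 91.3.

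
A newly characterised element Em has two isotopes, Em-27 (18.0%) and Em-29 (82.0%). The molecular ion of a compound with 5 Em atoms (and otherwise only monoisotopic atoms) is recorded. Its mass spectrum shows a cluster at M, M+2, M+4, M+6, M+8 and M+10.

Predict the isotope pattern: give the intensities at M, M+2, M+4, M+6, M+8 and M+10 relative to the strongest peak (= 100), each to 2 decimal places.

0.05 : 1.06 : 9.64 : 43.90 : 100.00 : 91.11

The 5 Em atoms are independent, so intensities follow the terms of (0.180 + 0.820)^5.
P(M) = 0.180^5 = 0.000189
P(M+2) = 5 × 0.180^4 × 0.820^1 = 0.004304
P(M+4) = 10 × 0.180^3 × 0.820^2 = 0.039214
P(M+6) = 10 × 0.180^2 × 0.820^3 = 0.178643
P(M+8) = 5 × 0.180^1 × 0.820^4 = 0.406910
P(M+10) = 0.820^5 = 0.370740
The M+8 peak is largest (0.406910); scaling to 100 gives 0.05 : 1.06 : 9.64 : 43.90 : 100.00 : 91.11.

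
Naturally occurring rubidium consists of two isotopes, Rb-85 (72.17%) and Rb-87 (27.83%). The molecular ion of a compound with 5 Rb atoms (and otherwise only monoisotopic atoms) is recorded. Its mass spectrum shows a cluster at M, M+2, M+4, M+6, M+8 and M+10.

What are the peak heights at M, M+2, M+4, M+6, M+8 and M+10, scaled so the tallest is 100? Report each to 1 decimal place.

51.9 : 100.0 : 77.1 : 29.7 : 5.7 : 0.4

Expanding (0.7217 + 0.2783)^5:
P(M) = 0.7217^5 = 0.195787
P(M+2) = 5 × 0.7217^4 × 0.2783^1 = 0.377494
P(M+4) = 10 × 0.7217^3 × 0.2783^2 = 0.291136
P(M+6) = 10 × 0.7217^2 × 0.2783^3 = 0.112267
P(M+8) = 5 × 0.7217^1 × 0.2783^4 = 0.021646
P(M+10) = 0.2783^5 = 0.001669
The M+2 peak is largest (0.377494); scaling to 100 gives 51.9 : 100.0 : 77.1 : 29.7 : 5.7 : 0.4.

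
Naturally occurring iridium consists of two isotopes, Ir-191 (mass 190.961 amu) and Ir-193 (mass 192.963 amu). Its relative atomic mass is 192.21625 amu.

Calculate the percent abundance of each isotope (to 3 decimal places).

Let x be the fractional abundance of Ir-191; then Ir-193 has abundance 1 − x.
190.961·x + 192.963·(1 − x) = 192.21625
(190.961 − 192.963)·x = 192.21625 − 192.963
x = -0.74675 / -2.002 = 0.37300 → 37.300% Ir-191, 62.700% Ir-193.

Ir-191: 37.300%, Ir-193: 62.700%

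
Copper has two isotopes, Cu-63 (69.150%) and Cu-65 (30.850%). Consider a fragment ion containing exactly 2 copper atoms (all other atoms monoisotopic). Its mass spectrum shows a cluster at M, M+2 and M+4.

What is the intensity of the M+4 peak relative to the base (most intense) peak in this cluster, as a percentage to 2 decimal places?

19.90%

Binomial terms of (0.69150 + 0.30850)^2: M 0.4782, M+2 0.4267, M+4 0.0952 → M is the base peak.
P(M) = C(2,0) × 0.69150^2 × 0.30850^0 = 1 × 0.47817225 × 1.0000 = 0.478172 (base)
P(M+4) = C(2,2) × 0.69150^0 × 0.30850^2 = 1 × 1.0000 × 0.09517225 = 0.095172
Relative intensity = 0.095172 / 0.478172 × 100 = 19.90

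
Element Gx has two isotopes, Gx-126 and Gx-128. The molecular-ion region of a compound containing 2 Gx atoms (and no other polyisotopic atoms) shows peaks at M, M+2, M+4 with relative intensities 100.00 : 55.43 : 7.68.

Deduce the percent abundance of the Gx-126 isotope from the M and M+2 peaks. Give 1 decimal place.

Write p for the Gx-126 fraction. I(M+2)/I(M) = [C(2,1)·p^1·(1−p)] / p^2 = 2·(1−p)/p = 55.43/100.00 = 0.5543
(1−p)/p = 0.5543/2 = 0.2772  ⇒  p = 1/(1 + 0.2772) = 0.7830
Gx-126: 78.3%, Gx-128: 21.7%.

78.3%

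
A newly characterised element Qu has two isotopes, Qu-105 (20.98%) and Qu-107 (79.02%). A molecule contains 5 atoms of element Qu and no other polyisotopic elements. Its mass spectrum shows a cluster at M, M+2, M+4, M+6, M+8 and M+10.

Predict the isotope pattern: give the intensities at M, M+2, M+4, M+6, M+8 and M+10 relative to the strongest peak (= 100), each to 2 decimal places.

0.10 : 1.87 : 14.10 : 53.10 : 100.00 : 75.33

Each Qu atom is independently Qu-105 (p = 0.2098) or Qu-107 (q = 0.7902); the cluster is the binomial expansion (p + q)^5.
P(M) = 0.2098^5 = 0.000406
P(M+2) = 5 × 0.2098^4 × 0.7902^1 = 0.007655
P(M+4) = 10 × 0.2098^3 × 0.7902^2 = 0.057662
P(M+6) = 10 × 0.2098^2 × 0.7902^3 = 0.217181
P(M+8) = 5 × 0.2098^1 × 0.7902^4 = 0.409000
P(M+10) = 0.7902^5 = 0.308095
The M+8 peak is largest (0.409000); scaling to 100 gives 0.10 : 1.87 : 14.10 : 53.10 : 100.00 : 75.33.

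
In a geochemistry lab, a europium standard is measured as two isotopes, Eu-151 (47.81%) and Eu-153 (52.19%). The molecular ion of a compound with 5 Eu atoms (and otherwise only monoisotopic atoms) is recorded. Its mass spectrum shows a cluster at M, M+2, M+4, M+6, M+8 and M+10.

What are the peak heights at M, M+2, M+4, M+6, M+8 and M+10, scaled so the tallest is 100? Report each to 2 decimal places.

7.69 : 41.96 : 91.61 : 100.00 : 54.58 : 11.92

Expanding (0.4781 + 0.5219)^5:
P(M) = 0.4781^5 = 0.024980
P(M+2) = 5 × 0.4781^4 × 0.5219^1 = 0.136343
P(M+4) = 10 × 0.4781^3 × 0.5219^2 = 0.297667
P(M+6) = 10 × 0.4781^2 × 0.5219^3 = 0.324937
P(M+8) = 5 × 0.4781^1 × 0.5219^4 = 0.177353
P(M+10) = 0.5219^5 = 0.038720
The M+6 peak is largest (0.324937); scaling to 100 gives 7.69 : 41.96 : 91.61 : 100.00 : 54.58 : 11.92.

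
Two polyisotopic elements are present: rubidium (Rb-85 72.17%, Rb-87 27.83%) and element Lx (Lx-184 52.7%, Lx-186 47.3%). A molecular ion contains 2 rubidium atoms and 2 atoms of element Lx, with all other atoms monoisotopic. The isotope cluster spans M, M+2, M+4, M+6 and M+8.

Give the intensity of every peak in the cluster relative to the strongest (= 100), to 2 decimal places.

38.97 : 100.00 : 91.13 : 34.61 : 4.67

Rubidium pattern (n=2): 0.52085089 : 0.40169822 : 0.07745089
Element Lx pattern (n=2): 0.277729 : 0.498542 : 0.223729
Convolve the two distributions (both contribute in 2-u steps):
  M: 0.52085089×0.277729 = 0.144655
  M+2: 0.52085089×0.498542 + 0.40169822×0.277729 = 0.371229
  M+4: 0.52085089×0.223729 + 0.40169822×0.498542 + 0.07745089×0.277729 = 0.338303
  M+6: 0.40169822×0.223729 + 0.07745089×0.498542 = 0.128484
  M+8: 0.07745089×0.223729 = 0.017328
Scale to base peak (0.371229) = 100: 38.97 : 100.00 : 91.13 : 34.61 : 4.67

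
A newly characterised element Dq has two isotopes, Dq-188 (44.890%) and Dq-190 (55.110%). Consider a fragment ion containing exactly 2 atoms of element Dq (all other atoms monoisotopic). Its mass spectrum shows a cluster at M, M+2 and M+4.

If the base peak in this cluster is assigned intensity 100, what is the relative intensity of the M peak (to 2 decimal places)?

Binomial terms of (0.44890 + 0.55110)^2: M 0.2015, M+2 0.4948, M+4 0.3037 → M+2 is the base peak.
P(M+2) = C(2,1) × 0.44890^1 × 0.55110^1 = 2 × 0.4489 × 0.5511 = 0.494778 (base)
P(M) = C(2,0) × 0.44890^2 × 0.55110^0 = 1 × 0.20151121 × 1.0000 = 0.201511
Relative intensity = 0.201511 / 0.494778 × 100 = 40.73

40.73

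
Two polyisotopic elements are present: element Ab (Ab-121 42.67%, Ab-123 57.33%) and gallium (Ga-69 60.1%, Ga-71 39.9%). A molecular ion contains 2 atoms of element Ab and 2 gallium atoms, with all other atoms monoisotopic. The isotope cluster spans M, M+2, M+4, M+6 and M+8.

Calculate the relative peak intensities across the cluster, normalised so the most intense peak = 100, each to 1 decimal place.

17.2 : 69.1 : 100.0 : 61.6 : 13.7

Element Ab pattern (n=2): 0.18207289 : 0.48925422 : 0.32867289
Gallium pattern (n=2): 0.361201 : 0.479598 : 0.159201
Convolve the two distributions (both contribute in 2-u steps):
  M: 0.18207289×0.361201 = 0.065765
  M+2: 0.18207289×0.479598 + 0.48925422×0.361201 = 0.264041
  M+4: 0.18207289×0.159201 + 0.48925422×0.479598 + 0.32867289×0.361201 = 0.382349
  M+6: 0.48925422×0.159201 + 0.32867289×0.479598 = 0.235521
  M+8: 0.32867289×0.159201 = 0.052325
Scale to base peak (0.382349) = 100: 17.2 : 69.1 : 100.0 : 61.6 : 13.7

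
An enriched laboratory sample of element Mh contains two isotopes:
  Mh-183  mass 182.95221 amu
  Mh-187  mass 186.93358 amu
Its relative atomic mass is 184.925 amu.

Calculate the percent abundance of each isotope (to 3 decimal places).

Let x be the fractional abundance of Mh-183; then Mh-187 has abundance 1 − x.
182.95221·x + 186.93358·(1 − x) = 184.925
(182.95221 − 186.93358)·x = 184.925 − 186.93358
x = -2.00858 / -3.98137 = 0.50449 → 50.449% Mh-183, 49.551% Mh-187.

Mh-183: 50.449%, Mh-187: 49.551%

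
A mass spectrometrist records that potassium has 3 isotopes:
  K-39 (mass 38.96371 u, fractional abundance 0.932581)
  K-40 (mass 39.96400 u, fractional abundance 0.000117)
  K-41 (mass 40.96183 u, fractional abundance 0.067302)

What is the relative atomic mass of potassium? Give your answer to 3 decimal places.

39.098 u

The abundance-weighted mean is 0.932581 × 38.96371 + 0.000117 × 39.96400 + 0.067302 × 40.96183
= 36.336816 + 0.004676 + 2.756813 = 39.098305 u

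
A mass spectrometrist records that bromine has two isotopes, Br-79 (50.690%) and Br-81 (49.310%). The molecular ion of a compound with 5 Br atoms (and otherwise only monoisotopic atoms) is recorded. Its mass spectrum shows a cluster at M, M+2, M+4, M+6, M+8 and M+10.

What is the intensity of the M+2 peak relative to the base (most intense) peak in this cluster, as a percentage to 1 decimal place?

51.4%

Binomial terms of (0.50690 + 0.49310)^5: M 0.0335, M+2 0.1628, M+4 0.3167, M+6 0.3081, M+8 0.1498, M+10 0.0292 → M+4 is the base peak.
P(M+4) = C(5,2) × 0.50690^3 × 0.49310^2 = 10 × 0.13024674 × 0.24314761 = 0.316692 (base)
P(M+2) = C(5,1) × 0.50690^4 × 0.49310^1 = 5 × 0.06602207 × 0.4931 = 0.162777
Relative intensity = 0.162777 / 0.316692 × 100 = 51.4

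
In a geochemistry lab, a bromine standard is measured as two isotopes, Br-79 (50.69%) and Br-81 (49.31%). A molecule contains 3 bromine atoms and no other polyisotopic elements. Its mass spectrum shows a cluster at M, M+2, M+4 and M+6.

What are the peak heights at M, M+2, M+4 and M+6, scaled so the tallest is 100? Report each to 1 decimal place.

34.3 : 100.0 : 97.3 : 31.5

The 3 Br atoms are independent, so intensities follow the terms of (0.5069 + 0.4931)^3.
P(M) = 0.5069^3 = 0.130247
P(M+2) = 3 × 0.5069^2 × 0.4931^1 = 0.380103
P(M+4) = 3 × 0.5069^1 × 0.4931^2 = 0.369755
P(M+6) = 0.4931^3 = 0.119896
The M+2 peak is largest (0.380103); scaling to 100 gives 34.3 : 100.0 : 97.3 : 31.5.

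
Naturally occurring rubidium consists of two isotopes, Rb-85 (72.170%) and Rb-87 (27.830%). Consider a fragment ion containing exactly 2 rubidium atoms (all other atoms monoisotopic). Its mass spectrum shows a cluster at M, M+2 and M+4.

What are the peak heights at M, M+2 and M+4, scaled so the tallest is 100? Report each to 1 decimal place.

Each Rb atom is independently Rb-85 (p = 0.72170) or Rb-87 (q = 0.27830); the cluster is the binomial expansion (p + q)^2.
P(M) = 0.72170^2 = 0.520851
P(M+2) = 2 × 0.72170^1 × 0.27830^1 = 0.401698
P(M+4) = 0.27830^2 = 0.077451
The M peak is largest (0.520851); scaling to 100 gives 100.0 : 77.1 : 14.9.

100.0 : 77.1 : 14.9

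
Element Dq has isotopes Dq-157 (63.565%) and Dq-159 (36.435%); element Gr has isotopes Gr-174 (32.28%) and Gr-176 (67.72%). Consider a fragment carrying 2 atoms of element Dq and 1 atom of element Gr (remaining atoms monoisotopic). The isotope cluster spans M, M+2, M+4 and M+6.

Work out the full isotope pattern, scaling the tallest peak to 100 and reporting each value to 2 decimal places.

Element Dq pattern (n=2): 0.40405092 : 0.46319816 : 0.13275092
Element Gr pattern (n=1): 0.3228 : 0.6772
Convolve the two distributions (both contribute in 2-u steps):
  M: 0.40405092×0.3228 = 0.130428
  M+2: 0.40405092×0.6772 + 0.46319816×0.3228 = 0.423144
  M+4: 0.46319816×0.6772 + 0.13275092×0.3228 = 0.356530
  M+6: 0.13275092×0.6772 = 0.089899
Scale to base peak (0.423144) = 100: 30.82 : 100.00 : 84.26 : 21.25

30.82 : 100.00 : 84.26 : 21.25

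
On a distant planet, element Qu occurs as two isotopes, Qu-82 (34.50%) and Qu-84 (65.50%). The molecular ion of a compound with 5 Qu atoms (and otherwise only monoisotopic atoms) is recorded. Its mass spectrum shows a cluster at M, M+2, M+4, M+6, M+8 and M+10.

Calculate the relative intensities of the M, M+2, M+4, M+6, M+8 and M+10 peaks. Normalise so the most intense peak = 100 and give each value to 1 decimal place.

1.5 : 13.9 : 52.7 : 100.0 : 94.9 : 36.0

Each Qu atom is independently Qu-82 (p = 0.3450) or Qu-84 (q = 0.6550); the cluster is the binomial expansion (p + q)^5.
P(M) = 0.3450^5 = 0.004888
P(M+2) = 5 × 0.3450^4 × 0.6550^1 = 0.046397
P(M+4) = 10 × 0.3450^3 × 0.6550^2 = 0.176173
P(M+6) = 10 × 0.3450^2 × 0.6550^3 = 0.334474
P(M+8) = 5 × 0.3450^1 × 0.6550^4 = 0.317508
P(M+10) = 0.6550^5 = 0.120561
The M+6 peak is largest (0.334474); scaling to 100 gives 1.5 : 13.9 : 52.7 : 100.0 : 94.9 : 36.0.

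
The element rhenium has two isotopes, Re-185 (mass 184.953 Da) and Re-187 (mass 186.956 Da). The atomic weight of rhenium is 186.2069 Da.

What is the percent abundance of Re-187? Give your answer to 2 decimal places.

With x = fraction of Re-185 (so Re-187 is 1 − x):
184.953·x + 186.956·(1 − x) = 186.2069
(184.953 − 186.956)·x = 186.2069 − 186.956
x = -0.7491 / -2.003 = 0.37399 → 37.40% Re-185, 62.60% Re-187.

62.60%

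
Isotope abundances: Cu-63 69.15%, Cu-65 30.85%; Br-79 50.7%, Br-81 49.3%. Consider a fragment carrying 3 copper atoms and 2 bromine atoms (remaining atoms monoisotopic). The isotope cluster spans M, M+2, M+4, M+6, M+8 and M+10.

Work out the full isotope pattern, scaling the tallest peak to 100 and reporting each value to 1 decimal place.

Copper pattern (n=3): 0.33065611 : 0.44254842 : 0.19743483 : 0.02936064
Bromine pattern (n=2): 0.257049 : 0.499902 : 0.243049
Convolve the two distributions (both contribute in 2-u steps):
  M: 0.33065611×0.257049 = 0.084995
  M+2: 0.33065611×0.499902 + 0.44254842×0.257049 = 0.279052
  M+4: 0.33065611×0.243049 + 0.44254842×0.499902 + 0.19743483×0.257049 = 0.352347
  M+6: 0.44254842×0.243049 + 0.19743483×0.499902 + 0.02936064×0.257049 = 0.213806
  M+8: 0.19743483×0.243049 + 0.02936064×0.499902 = 0.062664
  M+10: 0.02936064×0.243049 = 0.007136
Scale to base peak (0.352347) = 100: 24.1 : 79.2 : 100.0 : 60.7 : 17.8 : 2.0

24.1 : 79.2 : 100.0 : 60.7 : 17.8 : 2.0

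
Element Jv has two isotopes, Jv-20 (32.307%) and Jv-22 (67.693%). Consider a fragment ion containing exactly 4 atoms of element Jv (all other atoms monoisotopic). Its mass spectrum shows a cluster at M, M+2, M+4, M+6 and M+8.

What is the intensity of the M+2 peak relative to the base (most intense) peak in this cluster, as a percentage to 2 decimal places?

Binomial terms of (0.32307 + 0.67693)^4: M 0.0109, M+2 0.0913, M+4 0.2870, M+6 0.4009, M+8 0.2100 → M+6 is the base peak.
P(M+6) = C(4,3) × 0.32307^1 × 0.67693^3 = 4 × 0.32307 × 0.31019249 = 0.400856 (base)
P(M+2) = C(4,1) × 0.32307^3 × 0.67693^1 = 4 × 0.03372018 × 0.67693 = 0.091305
Relative intensity = 0.091305 / 0.400856 × 100 = 22.78

22.78%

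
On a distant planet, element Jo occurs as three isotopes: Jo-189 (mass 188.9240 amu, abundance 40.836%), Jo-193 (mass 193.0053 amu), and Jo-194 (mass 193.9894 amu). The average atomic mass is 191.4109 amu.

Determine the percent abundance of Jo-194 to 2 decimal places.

Let x and y be the fractions of Jo-193 and Jo-194. Then x + y = 1 − 0.40836 = 0.59164 and 193.0053x + 193.9894y = 191.4109 − 0.40836×188.9240 = 114.26189536.
Substituting: 193.0053x + 193.9894(0.59164 − x) = 114.26189536
(193.0053 − 193.9894)x = -0.509993256  ⇒  x = 0.51823, y = 0.07341
Jo-193: 51.82%, Jo-194: 7.34%.

7.34%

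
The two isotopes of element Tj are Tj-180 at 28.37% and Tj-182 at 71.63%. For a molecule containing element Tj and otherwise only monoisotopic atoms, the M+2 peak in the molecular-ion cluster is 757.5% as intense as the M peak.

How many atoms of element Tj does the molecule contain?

The M+2/M ratio from n Tj atoms is n · q/p = n · 0.7163/0.2837.
n = 7.575 × 0.2837/0.7163 = 3.00 ≈ 3

3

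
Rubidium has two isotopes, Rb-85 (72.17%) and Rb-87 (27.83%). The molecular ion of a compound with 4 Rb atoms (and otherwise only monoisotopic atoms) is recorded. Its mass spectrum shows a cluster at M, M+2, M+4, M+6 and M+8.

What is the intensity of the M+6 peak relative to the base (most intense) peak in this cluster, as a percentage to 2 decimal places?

(0.7217 + 0.2783)^4 gives M 0.2713, M+2 0.4184, M+4 0.2420, M+6 0.0622, M+8 0.0060; the largest is M+2.
P(M+2) = C(4,1) × 0.7217^3 × 0.2783^1 = 4 × 0.37589809 × 0.2783 = 0.418450 (base)
P(M+6) = C(4,3) × 0.7217^1 × 0.2783^3 = 4 × 0.7217 × 0.02155458 = 0.062224
Relative intensity = 0.062224 / 0.418450 × 100 = 14.87

14.87%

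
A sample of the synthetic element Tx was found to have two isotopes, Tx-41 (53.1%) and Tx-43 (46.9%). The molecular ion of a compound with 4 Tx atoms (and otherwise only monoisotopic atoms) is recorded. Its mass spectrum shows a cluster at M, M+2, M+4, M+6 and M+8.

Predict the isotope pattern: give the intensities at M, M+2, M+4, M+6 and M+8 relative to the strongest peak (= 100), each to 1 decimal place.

Expanding (0.531 + 0.469)^4:
P(M) = 0.531^4 = 0.079502
P(M+2) = 4 × 0.531^3 × 0.469^1 = 0.280877
P(M+4) = 6 × 0.531^2 × 0.469^2 = 0.372123
P(M+6) = 4 × 0.531^1 × 0.469^3 = 0.219115
P(M+8) = 0.469^4 = 0.048383
The M+4 peak is largest (0.372123); scaling to 100 gives 21.4 : 75.5 : 100.0 : 58.9 : 13.0.

21.4 : 75.5 : 100.0 : 58.9 : 13.0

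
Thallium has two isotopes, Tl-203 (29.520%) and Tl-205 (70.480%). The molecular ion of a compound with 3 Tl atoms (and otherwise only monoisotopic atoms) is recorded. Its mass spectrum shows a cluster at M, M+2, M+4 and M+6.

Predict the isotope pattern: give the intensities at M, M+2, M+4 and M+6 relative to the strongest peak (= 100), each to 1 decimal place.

5.8 : 41.9 : 100.0 : 79.6

Each Tl atom is independently Tl-203 (p = 0.29520) or Tl-205 (q = 0.70480); the cluster is the binomial expansion (p + q)^3.
P(M) = 0.29520^3 = 0.025725
P(M+2) = 3 × 0.29520^2 × 0.70480^1 = 0.184255
P(M+4) = 3 × 0.29520^1 × 0.70480^2 = 0.439916
P(M+6) = 0.70480^3 = 0.350104
The M+4 peak is largest (0.439916); scaling to 100 gives 5.8 : 41.9 : 100.0 : 79.6.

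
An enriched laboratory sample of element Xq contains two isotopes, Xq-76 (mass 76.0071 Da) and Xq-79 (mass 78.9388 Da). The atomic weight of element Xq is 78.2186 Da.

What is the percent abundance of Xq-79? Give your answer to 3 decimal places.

75.434%

Writing the weighted mean with unknown fraction x of Xq-76:
76.0071·x + 78.9388·(1 − x) = 78.2186
(76.0071 − 78.9388)·x = 78.2186 − 78.9388
x = -0.7202 / -2.9317 = 0.24566 → 24.566% Xq-76, 75.434% Xq-79.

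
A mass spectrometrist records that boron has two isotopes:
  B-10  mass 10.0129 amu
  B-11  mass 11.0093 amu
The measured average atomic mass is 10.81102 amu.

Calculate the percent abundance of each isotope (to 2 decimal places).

B-10: 19.90%, B-11: 80.10%

With x = fraction of B-10 (so B-11 is 1 − x):
10.0129·x + 11.0093·(1 − x) = 10.81102
(10.0129 − 11.0093)·x = 10.81102 − 11.0093
x = -0.19828 / -0.9964 = 0.19900 → 19.90% B-10, 80.10% B-11.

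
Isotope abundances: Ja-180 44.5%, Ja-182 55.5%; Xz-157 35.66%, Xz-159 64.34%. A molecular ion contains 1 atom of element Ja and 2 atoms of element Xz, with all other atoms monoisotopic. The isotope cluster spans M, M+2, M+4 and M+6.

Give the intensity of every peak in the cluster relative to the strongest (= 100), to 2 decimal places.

Element Ja pattern (n=1): 0.4450 : 0.5550
Element Xz pattern (n=2): 0.12716356 : 0.45887288 : 0.41396356
Convolve the two distributions (both contribute in 2-u steps):
  M: 0.4450×0.12716356 = 0.056588
  M+2: 0.4450×0.45887288 + 0.5550×0.12716356 = 0.274774
  M+4: 0.4450×0.41396356 + 0.5550×0.45887288 = 0.438888
  M+6: 0.5550×0.41396356 = 0.229750
Scale to base peak (0.438888) = 100: 12.89 : 62.61 : 100.00 : 52.35

12.89 : 62.61 : 100.00 : 52.35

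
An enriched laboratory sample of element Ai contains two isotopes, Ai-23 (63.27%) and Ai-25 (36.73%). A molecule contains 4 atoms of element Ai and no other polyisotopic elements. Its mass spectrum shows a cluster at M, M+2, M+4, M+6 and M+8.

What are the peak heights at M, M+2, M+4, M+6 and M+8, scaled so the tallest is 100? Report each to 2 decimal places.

43.06 : 100.00 : 87.08 : 33.70 : 4.89

The 4 Ai atoms are independent, so intensities follow the terms of (0.6327 + 0.3673)^4.
P(M) = 0.6327^4 = 0.160248
P(M+2) = 4 × 0.6327^3 × 0.3673^1 = 0.372113
P(M+4) = 6 × 0.6327^2 × 0.3673^2 = 0.324033
P(M+6) = 4 × 0.6327^1 × 0.3673^3 = 0.125407
P(M+8) = 0.3673^4 = 0.018201
The M+2 peak is largest (0.372113); scaling to 100 gives 43.06 : 100.00 : 87.08 : 33.70 : 4.89.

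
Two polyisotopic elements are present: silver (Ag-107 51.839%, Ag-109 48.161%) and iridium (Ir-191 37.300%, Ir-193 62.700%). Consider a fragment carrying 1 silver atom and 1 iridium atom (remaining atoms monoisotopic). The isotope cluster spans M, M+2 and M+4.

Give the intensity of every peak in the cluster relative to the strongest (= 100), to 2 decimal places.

Silver pattern (n=1): 0.51839 : 0.48161
Iridium pattern (n=1): 0.3730 : 0.6270
Convolve the two distributions (both contribute in 2-u steps):
  M: 0.51839×0.3730 = 0.193359
  M+2: 0.51839×0.6270 + 0.48161×0.3730 = 0.504671
  M+4: 0.48161×0.6270 = 0.301969
Scale to base peak (0.504671) = 100: 38.31 : 100.00 : 59.83

38.31 : 100.00 : 59.83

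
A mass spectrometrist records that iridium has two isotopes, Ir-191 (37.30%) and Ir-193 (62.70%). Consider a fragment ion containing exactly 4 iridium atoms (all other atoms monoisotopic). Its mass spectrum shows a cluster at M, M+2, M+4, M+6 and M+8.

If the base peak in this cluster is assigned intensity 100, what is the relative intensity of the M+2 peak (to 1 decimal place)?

35.4

Term probabilities: M 0.0194, M+2 0.1302, M+4 0.3282, M+6 0.3678, M+8 0.1546. Base peak = M+6.
P(M+6) = C(4,3) × 0.3730^1 × 0.6270^3 = 4 × 0.3730 × 0.24649188 = 0.367766 (base)
P(M+2) = C(4,1) × 0.3730^3 × 0.6270^1 = 4 × 0.05189512 × 0.6270 = 0.130153
Relative intensity = 0.130153 / 0.367766 × 100 = 35.4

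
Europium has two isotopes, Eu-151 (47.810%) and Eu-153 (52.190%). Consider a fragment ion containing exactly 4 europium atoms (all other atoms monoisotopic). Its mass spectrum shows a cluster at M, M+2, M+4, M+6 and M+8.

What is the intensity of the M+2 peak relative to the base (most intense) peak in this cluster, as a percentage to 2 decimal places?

Binomial terms of (0.47810 + 0.52190)^4: M 0.0522, M+2 0.2281, M+4 0.3736, M+6 0.2719, M+8 0.0742 → M+4 is the base peak.
P(M+4) = C(4,2) × 0.47810^2 × 0.52190^2 = 6 × 0.22857961 × 0.27237961 = 0.373563 (base)
P(M+2) = C(4,1) × 0.47810^3 × 0.52190^1 = 4 × 0.10928391 × 0.5219 = 0.228141
Relative intensity = 0.228141 / 0.373563 × 100 = 61.07

61.07%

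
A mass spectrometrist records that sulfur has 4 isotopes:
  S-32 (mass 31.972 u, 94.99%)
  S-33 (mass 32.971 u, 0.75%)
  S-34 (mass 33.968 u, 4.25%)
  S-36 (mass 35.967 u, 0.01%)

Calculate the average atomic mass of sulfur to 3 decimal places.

32.065 u

Average mass = Σ (abundance × isotope mass) = 0.9499 × 31.972 + 0.0075 × 32.971 + 0.0425 × 33.968 + 0.0001 × 35.967
= 30.3702 + 0.2473 + 1.4436 + 0.0036 = 32.0647 u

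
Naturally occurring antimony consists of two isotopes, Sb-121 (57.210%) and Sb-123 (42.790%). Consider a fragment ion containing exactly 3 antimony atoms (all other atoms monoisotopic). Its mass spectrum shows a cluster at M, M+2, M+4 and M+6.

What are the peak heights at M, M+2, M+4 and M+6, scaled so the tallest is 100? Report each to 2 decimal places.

Each Sb atom is independently Sb-121 (p = 0.57210) or Sb-123 (q = 0.42790); the cluster is the binomial expansion (p + q)^3.
P(M) = 0.57210^3 = 0.187247
P(M+2) = 3 × 0.57210^2 × 0.42790^1 = 0.420153
P(M+4) = 3 × 0.57210^1 × 0.42790^2 = 0.314252
P(M+6) = 0.42790^3 = 0.078348
The M+2 peak is largest (0.420153); scaling to 100 gives 44.57 : 100.00 : 74.79 : 18.65.

44.57 : 100.00 : 74.79 : 18.65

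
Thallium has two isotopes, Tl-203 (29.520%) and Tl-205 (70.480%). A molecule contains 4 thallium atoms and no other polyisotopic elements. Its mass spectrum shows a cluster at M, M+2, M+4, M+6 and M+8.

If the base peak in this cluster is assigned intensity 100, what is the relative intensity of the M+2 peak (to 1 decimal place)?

17.5

Binomial terms of (0.29520 + 0.70480)^4: M 0.0076, M+2 0.0725, M+4 0.2597, M+6 0.4134, M+8 0.2468 → M+6 is the base peak.
P(M+6) = C(4,3) × 0.29520^1 × 0.70480^3 = 4 × 0.2952 × 0.35010449 = 0.413403 (base)
P(M+2) = C(4,1) × 0.29520^3 × 0.70480^1 = 4 × 0.02572463 × 0.7048 = 0.072523
Relative intensity = 0.072523 / 0.413403 × 100 = 17.5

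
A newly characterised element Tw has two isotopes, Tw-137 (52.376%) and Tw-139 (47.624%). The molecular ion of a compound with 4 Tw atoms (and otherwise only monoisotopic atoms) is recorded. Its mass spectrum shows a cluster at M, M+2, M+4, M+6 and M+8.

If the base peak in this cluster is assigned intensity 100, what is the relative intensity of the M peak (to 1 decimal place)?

Binomial terms of (0.52376 + 0.47624)^4: M 0.0753, M+2 0.2737, M+4 0.3733, M+6 0.2263, M+8 0.0514 → M+4 is the base peak.
P(M+4) = C(4,2) × 0.52376^2 × 0.47624^2 = 6 × 0.27432454 × 0.22680454 = 0.373308 (base)
P(M) = C(4,0) × 0.52376^4 × 0.47624^0 = 1 × 0.07525395 × 1.0000 = 0.075254
Relative intensity = 0.075254 / 0.373308 × 100 = 20.2

20.2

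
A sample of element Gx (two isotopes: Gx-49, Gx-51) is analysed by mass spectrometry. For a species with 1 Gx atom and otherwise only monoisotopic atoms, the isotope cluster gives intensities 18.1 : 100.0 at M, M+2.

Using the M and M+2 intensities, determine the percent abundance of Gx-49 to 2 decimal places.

15.33%

If p is the fraction of Gx that is Gx-49, then I(M+2)/I(M) = [C(1,1)·p^0·(1−p)] / p^1 = 1·(1−p)/p = 100.0/18.1 = 5.5249
(1−p)/p = 5.5249/1 = 5.5249  ⇒  p = 1/(1 + 5.5249) = 0.1533
Gx-49: 15.33%, Gx-51: 84.67%.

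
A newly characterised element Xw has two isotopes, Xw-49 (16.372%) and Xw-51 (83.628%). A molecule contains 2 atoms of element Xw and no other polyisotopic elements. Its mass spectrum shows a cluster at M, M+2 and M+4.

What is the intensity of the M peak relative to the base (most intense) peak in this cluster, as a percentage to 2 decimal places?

3.83%

Binomial terms of (0.16372 + 0.83628)^2: M 0.0268, M+2 0.2738, M+4 0.6994 → M+4 is the base peak.
P(M+4) = C(2,2) × 0.16372^0 × 0.83628^2 = 1 × 1.0000 × 0.69936424 = 0.699364 (base)
P(M) = C(2,0) × 0.16372^2 × 0.83628^0 = 1 × 0.02680424 × 1.0000 = 0.026804
Relative intensity = 0.026804 / 0.699364 × 100 = 3.83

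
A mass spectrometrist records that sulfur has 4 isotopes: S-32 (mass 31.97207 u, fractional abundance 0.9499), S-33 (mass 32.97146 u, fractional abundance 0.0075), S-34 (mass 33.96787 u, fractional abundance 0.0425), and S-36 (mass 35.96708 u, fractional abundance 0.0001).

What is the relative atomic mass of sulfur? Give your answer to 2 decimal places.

The abundance-weighted mean is 0.9499 × 31.97207 + 0.0075 × 32.97146 + 0.0425 × 33.96787 + 0.0001 × 35.96708
= 30.370269 + 0.247286 + 1.443634 + 0.003597 = 32.064786 u

32.06 u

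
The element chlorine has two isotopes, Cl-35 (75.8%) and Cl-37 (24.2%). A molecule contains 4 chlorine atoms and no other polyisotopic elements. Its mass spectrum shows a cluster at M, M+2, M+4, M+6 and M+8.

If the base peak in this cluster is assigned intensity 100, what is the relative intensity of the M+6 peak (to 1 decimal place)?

Term probabilities: M 0.3301, M+2 0.4216, M+4 0.2019, M+6 0.0430, M+8 0.0034. Base peak = M+2.
P(M+2) = C(4,1) × 0.758^3 × 0.242^1 = 4 × 0.43551951 × 0.2420 = 0.421583 (base)
P(M+6) = C(4,3) × 0.758^1 × 0.242^3 = 4 × 0.7580 × 0.01417249 = 0.042971
Relative intensity = 0.042971 / 0.421583 × 100 = 10.2

10.2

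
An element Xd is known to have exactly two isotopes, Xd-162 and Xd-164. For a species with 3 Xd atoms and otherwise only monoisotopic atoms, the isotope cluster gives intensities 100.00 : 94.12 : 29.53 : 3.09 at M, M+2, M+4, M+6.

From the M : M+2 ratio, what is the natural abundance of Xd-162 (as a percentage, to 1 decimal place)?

If p is the fraction of Xd that is Xd-162, then I(M+2)/I(M) = [C(3,1)·p^2·(1−p)] / p^3 = 3·(1−p)/p = 94.12/100.00 = 0.9412
(1−p)/p = 0.9412/3 = 0.3137  ⇒  p = 1/(1 + 0.3137) = 0.7612
Xd-162: 76.1%, Xd-164: 23.9%.

76.1%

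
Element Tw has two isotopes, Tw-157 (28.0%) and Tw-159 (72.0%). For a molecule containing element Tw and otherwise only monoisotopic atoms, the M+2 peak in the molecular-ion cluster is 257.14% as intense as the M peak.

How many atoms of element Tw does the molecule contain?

For n independent Tw atoms, I(M+2)/I(M) = n · (abundance Tw-159) / (abundance Tw-157) = n · 0.720/0.280.
n = 2.5714 × 0.280/0.720 = 1.00 ≈ 1

1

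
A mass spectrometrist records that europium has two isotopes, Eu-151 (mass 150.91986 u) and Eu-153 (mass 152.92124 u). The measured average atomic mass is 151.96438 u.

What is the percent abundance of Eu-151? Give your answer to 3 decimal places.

47.810%

Writing the weighted mean with unknown fraction x of Eu-151:
150.91986·x + 152.92124·(1 − x) = 151.96438
(150.91986 − 152.92124)·x = 151.96438 − 152.92124
x = -0.95686 / -2.00138 = 0.47810 → 47.810% Eu-151, 52.190% Eu-153.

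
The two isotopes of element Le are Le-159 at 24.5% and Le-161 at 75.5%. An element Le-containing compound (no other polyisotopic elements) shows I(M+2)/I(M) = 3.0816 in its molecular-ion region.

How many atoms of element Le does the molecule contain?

For n independent Le atoms, I(M+2)/I(M) = n · (abundance Le-161) / (abundance Le-159) = n · 0.755/0.245.
n = 3.0816 × 0.245/0.755 = 1.00 ≈ 1

1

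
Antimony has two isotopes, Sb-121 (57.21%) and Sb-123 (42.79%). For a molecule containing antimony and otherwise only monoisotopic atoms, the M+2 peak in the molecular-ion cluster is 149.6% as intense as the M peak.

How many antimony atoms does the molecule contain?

2

With n Sb atoms, P(M+2)/P(M) = C(n,1)·p^(n−1)q / p^n = n·q/p = n · 0.4279/0.5721.
n = 1.496 × 0.5721/0.4279 = 2.00 ≈ 2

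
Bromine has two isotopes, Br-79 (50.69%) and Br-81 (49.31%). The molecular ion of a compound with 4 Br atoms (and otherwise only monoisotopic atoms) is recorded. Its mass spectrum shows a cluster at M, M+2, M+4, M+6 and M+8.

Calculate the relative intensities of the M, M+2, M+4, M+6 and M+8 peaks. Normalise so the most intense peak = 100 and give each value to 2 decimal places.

Each Br atom is independently Br-79 (p = 0.5069) or Br-81 (q = 0.4931); the cluster is the binomial expansion (p + q)^4.
P(M) = 0.5069^4 = 0.066022
P(M+2) = 4 × 0.5069^3 × 0.4931^1 = 0.256899
P(M+4) = 6 × 0.5069^2 × 0.4931^2 = 0.374857
P(M+6) = 4 × 0.5069^1 × 0.4931^3 = 0.243101
P(M+8) = 0.4931^4 = 0.059121
The M+4 peak is largest (0.374857); scaling to 100 gives 17.61 : 68.53 : 100.00 : 64.85 : 15.77.

17.61 : 68.53 : 100.00 : 64.85 : 15.77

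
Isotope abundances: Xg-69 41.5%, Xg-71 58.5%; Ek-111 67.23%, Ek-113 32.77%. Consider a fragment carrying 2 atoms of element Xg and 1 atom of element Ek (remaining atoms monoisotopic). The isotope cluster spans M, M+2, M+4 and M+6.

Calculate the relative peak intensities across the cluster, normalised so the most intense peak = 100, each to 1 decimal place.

29.8 : 98.4 : 100.0 : 28.8

Element Xg pattern (n=2): 0.172225 : 0.48555 : 0.342225
Element Ek pattern (n=1): 0.6723 : 0.3277
Convolve the two distributions (both contribute in 2-u steps):
  M: 0.172225×0.6723 = 0.115787
  M+2: 0.172225×0.3277 + 0.48555×0.6723 = 0.382873
  M+4: 0.48555×0.3277 + 0.342225×0.6723 = 0.389193
  M+6: 0.342225×0.3277 = 0.112147
Scale to base peak (0.389193) = 100: 29.8 : 98.4 : 100.0 : 28.8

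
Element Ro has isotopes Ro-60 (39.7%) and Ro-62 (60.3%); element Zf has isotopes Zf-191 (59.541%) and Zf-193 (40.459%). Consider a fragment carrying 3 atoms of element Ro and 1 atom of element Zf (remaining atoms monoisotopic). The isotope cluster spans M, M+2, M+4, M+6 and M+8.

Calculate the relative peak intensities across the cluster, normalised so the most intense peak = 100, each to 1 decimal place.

10.0 : 52.3 : 100.0 : 81.9 : 23.8

Element Ro pattern (n=3): 0.06257077 : 0.28511468 : 0.43305832 : 0.21925623
Element Zf pattern (n=1): 0.59541 : 0.40459
Convolve the two distributions (both contribute in 2-u steps):
  M: 0.06257077×0.59541 = 0.037255
  M+2: 0.06257077×0.40459 + 0.28511468×0.59541 = 0.195076
  M+4: 0.28511468×0.40459 + 0.43305832×0.59541 = 0.373202
  M+6: 0.43305832×0.40459 + 0.21925623×0.59541 = 0.305758
  M+8: 0.21925623×0.40459 = 0.088709
Scale to base peak (0.373202) = 100: 10.0 : 52.3 : 100.0 : 81.9 : 23.8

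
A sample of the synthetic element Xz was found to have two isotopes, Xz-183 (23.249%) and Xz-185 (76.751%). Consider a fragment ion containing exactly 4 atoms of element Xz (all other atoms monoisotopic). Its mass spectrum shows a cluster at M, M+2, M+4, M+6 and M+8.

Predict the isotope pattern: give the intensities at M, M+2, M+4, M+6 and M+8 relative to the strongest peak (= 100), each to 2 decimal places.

Each Xz atom is independently Xz-183 (p = 0.23249) or Xz-185 (q = 0.76751); the cluster is the binomial expansion (p + q)^4.
P(M) = 0.23249^4 = 0.002922
P(M+2) = 4 × 0.23249^3 × 0.76751^1 = 0.038580
P(M+4) = 6 × 0.23249^2 × 0.76751^2 = 0.191042
P(M+6) = 4 × 0.23249^1 × 0.76751^3 = 0.420452
P(M+8) = 0.76751^4 = 0.347005
The M+6 peak is largest (0.420452); scaling to 100 gives 0.69 : 9.18 : 45.44 : 100.00 : 82.53.

0.69 : 9.18 : 45.44 : 100.00 : 82.53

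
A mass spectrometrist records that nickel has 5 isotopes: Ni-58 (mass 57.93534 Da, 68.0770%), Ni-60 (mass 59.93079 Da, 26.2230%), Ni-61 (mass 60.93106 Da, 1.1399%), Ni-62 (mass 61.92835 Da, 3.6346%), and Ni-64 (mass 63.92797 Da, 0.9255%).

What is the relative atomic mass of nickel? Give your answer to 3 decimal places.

58.693 Da

The abundance-weighted mean is 0.680770 × 57.93534 + 0.262230 × 59.93079 + 0.011399 × 60.93106 + 0.036346 × 61.92835 + 0.009255 × 63.92797
= 39.440641 + 15.715651 + 0.694553 + 2.250848 + 0.591653 = 58.693346 Da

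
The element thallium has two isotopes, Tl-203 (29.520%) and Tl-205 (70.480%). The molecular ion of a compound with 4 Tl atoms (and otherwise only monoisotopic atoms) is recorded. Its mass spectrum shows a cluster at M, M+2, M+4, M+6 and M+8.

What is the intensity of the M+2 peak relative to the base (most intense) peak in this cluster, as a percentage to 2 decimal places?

17.54%

(0.29520 + 0.70480)^4 gives M 0.0076, M+2 0.0725, M+4 0.2597, M+6 0.4134, M+8 0.2468; the largest is M+6.
P(M+6) = C(4,3) × 0.29520^1 × 0.70480^3 = 4 × 0.2952 × 0.35010449 = 0.413403 (base)
P(M+2) = C(4,1) × 0.29520^3 × 0.70480^1 = 4 × 0.02572463 × 0.7048 = 0.072523
Relative intensity = 0.072523 / 0.413403 × 100 = 17.54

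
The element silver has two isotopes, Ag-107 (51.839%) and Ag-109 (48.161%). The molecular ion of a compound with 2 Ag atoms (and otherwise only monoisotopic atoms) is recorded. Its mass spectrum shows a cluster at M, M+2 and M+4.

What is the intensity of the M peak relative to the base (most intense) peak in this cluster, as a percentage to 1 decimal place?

53.8%

(0.51839 + 0.48161)^2 gives M 0.2687, M+2 0.4993, M+4 0.2319; the largest is M+2.
P(M+2) = C(2,1) × 0.51839^1 × 0.48161^1 = 2 × 0.51839 × 0.48161 = 0.499324 (base)
P(M) = C(2,0) × 0.51839^2 × 0.48161^0 = 1 × 0.26872819 × 1.0000 = 0.268728
Relative intensity = 0.268728 / 0.499324 × 100 = 53.8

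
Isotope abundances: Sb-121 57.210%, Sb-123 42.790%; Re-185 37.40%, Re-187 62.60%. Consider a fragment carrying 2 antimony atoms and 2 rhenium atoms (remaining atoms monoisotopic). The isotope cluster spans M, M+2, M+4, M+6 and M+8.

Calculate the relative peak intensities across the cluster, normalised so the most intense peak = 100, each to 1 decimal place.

Antimony pattern (n=2): 0.32729841 : 0.48960318 : 0.18309841
Rhenium pattern (n=2): 0.139876 : 0.468248 : 0.391876
Convolve the two distributions (both contribute in 2-u steps):
  M: 0.32729841×0.139876 = 0.045781
  M+2: 0.32729841×0.468248 + 0.48960318×0.139876 = 0.221741
  M+4: 0.32729841×0.391876 + 0.48960318×0.468248 + 0.18309841×0.139876 = 0.383127
  M+6: 0.48960318×0.391876 + 0.18309841×0.468248 = 0.277599
  M+8: 0.18309841×0.391876 = 0.071752
Scale to base peak (0.383127) = 100: 11.9 : 57.9 : 100.0 : 72.5 : 18.7

11.9 : 57.9 : 100.0 : 72.5 : 18.7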